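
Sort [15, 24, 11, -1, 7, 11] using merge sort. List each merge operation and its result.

Divide and conquer:
  Merge [24] + [11] -> [11, 24]
  Merge [15] + [11, 24] -> [11, 15, 24]
  Merge [7] + [11] -> [7, 11]
  Merge [-1] + [7, 11] -> [-1, 7, 11]
  Merge [11, 15, 24] + [-1, 7, 11] -> [-1, 7, 11, 11, 15, 24]


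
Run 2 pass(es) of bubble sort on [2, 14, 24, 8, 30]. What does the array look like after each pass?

After pass 1: [2, 14, 8, 24, 30] (1 swaps)
After pass 2: [2, 8, 14, 24, 30] (1 swaps)
Total swaps: 2


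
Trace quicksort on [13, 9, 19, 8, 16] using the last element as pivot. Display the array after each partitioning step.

Partition 1: pivot=16 at index 3 -> [13, 9, 8, 16, 19]
Partition 2: pivot=8 at index 0 -> [8, 9, 13, 16, 19]
Partition 3: pivot=13 at index 2 -> [8, 9, 13, 16, 19]


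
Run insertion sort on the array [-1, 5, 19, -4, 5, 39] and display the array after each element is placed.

First element -1 is already 'sorted'
Insert 5: shifted 0 elements -> [-1, 5, 19, -4, 5, 39]
Insert 19: shifted 0 elements -> [-1, 5, 19, -4, 5, 39]
Insert -4: shifted 3 elements -> [-4, -1, 5, 19, 5, 39]
Insert 5: shifted 1 elements -> [-4, -1, 5, 5, 19, 39]
Insert 39: shifted 0 elements -> [-4, -1, 5, 5, 19, 39]


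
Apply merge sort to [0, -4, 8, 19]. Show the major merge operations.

Divide and conquer:
  Merge [0] + [-4] -> [-4, 0]
  Merge [8] + [19] -> [8, 19]
  Merge [-4, 0] + [8, 19] -> [-4, 0, 8, 19]


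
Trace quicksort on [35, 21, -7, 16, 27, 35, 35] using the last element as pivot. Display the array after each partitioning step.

Partition 1: pivot=35 at index 6 -> [35, 21, -7, 16, 27, 35, 35]
Partition 2: pivot=35 at index 5 -> [35, 21, -7, 16, 27, 35, 35]
Partition 3: pivot=27 at index 3 -> [21, -7, 16, 27, 35, 35, 35]
Partition 4: pivot=16 at index 1 -> [-7, 16, 21, 27, 35, 35, 35]


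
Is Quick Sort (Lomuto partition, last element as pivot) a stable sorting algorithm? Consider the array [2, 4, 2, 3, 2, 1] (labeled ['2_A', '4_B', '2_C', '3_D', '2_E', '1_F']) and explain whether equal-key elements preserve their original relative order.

Trace Quick Sort on the labeled array (the key is the number; the letter only tracks identity):
  Partition indices 0..5 around pivot 1_F -> [1_F, 4_B, 2_C, 3_D, 2_E, 2_A]
  Partition indices 1..5 around pivot 2_A -> [1_F, 2_C, 2_E, 2_A, 4_B, 3_D]
  Partition indices 1..2 around pivot 2_E -> [1_F, 2_C, 2_E, 2_A, 4_B, 3_D]
  Partition indices 4..5 around pivot 3_D -> [1_F, 2_C, 2_E, 2_A, 3_D, 4_B]
Final order: [1_F, 2_C, 2_E, 2_A, 3_D, 4_B]
Equal keys:
  value 2: originally 2_A, 2_C, 2_E; after sorting 2_C, 2_E, 2_A -> order changed
Equal keys were reordered, so Quick Sort is not stable: partition swaps elements across long distances and can reorder equal keys. (One such input is enough; an unstable sort may happen to preserve order on other inputs, but it gives no guarantee.)
Answer: Not stable


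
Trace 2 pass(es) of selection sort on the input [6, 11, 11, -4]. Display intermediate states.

Pass 1: Select minimum -4 at index 3, swap -> [-4, 11, 11, 6]
Pass 2: Select minimum 6 at index 3, swap -> [-4, 6, 11, 11]


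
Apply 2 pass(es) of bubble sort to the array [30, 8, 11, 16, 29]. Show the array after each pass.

After pass 1: [8, 11, 16, 29, 30] (4 swaps)
After pass 2: [8, 11, 16, 29, 30] (0 swaps)
Total swaps: 4


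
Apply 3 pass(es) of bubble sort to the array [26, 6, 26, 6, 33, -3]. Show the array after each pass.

After pass 1: [6, 26, 6, 26, -3, 33] (3 swaps)
After pass 2: [6, 6, 26, -3, 26, 33] (2 swaps)
After pass 3: [6, 6, -3, 26, 26, 33] (1 swaps)
Total swaps: 6


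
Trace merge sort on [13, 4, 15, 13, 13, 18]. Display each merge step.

Divide and conquer:
  Merge [4] + [15] -> [4, 15]
  Merge [13] + [4, 15] -> [4, 13, 15]
  Merge [13] + [18] -> [13, 18]
  Merge [13] + [13, 18] -> [13, 13, 18]
  Merge [4, 13, 15] + [13, 13, 18] -> [4, 13, 13, 13, 15, 18]


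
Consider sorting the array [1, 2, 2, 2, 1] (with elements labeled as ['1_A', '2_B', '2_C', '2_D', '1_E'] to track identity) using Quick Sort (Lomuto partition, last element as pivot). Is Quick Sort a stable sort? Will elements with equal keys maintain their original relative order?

Trace Quick Sort on the labeled array (the key is the number; the letter only tracks identity):
  Partition indices 0..4 around pivot 1_E -> [1_A, 1_E, 2_C, 2_D, 2_B]
  Partition indices 2..4 around pivot 2_B -> [1_A, 1_E, 2_C, 2_D, 2_B]
  Partition indices 2..3 around pivot 2_D -> [1_A, 1_E, 2_C, 2_D, 2_B]
Final order: [1_A, 1_E, 2_C, 2_D, 2_B]
Equal keys:
  value 1: originally 1_A, 1_E; after sorting 1_A, 1_E -> order preserved
  value 2: originally 2_B, 2_C, 2_D; after sorting 2_C, 2_D, 2_B -> order changed
Equal keys were reordered, so Quick Sort is not stable: partition swaps elements across long distances and can reorder equal keys. (One such input is enough; an unstable sort may happen to preserve order on other inputs, but it gives no guarantee.)
Answer: Not stable


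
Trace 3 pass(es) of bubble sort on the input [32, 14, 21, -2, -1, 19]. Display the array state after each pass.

After pass 1: [14, 21, -2, -1, 19, 32] (5 swaps)
After pass 2: [14, -2, -1, 19, 21, 32] (3 swaps)
After pass 3: [-2, -1, 14, 19, 21, 32] (2 swaps)
Total swaps: 10


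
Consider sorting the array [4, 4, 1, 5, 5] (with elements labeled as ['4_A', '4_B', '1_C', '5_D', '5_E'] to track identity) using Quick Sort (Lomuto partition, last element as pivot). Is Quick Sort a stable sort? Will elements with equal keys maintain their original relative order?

Trace Quick Sort on the labeled array (the key is the number; the letter only tracks identity):
  Partition indices 0..4 around pivot 5_E -> [4_A, 4_B, 1_C, 5_D, 5_E]
  Partition indices 0..3 around pivot 5_D -> [4_A, 4_B, 1_C, 5_D, 5_E]
  Partition indices 0..2 around pivot 1_C -> [1_C, 4_B, 4_A, 5_D, 5_E]
  Partition indices 1..2 around pivot 4_A -> [1_C, 4_B, 4_A, 5_D, 5_E]
Final order: [1_C, 4_B, 4_A, 5_D, 5_E]
Equal keys:
  value 4: originally 4_A, 4_B; after sorting 4_B, 4_A -> order changed
  value 5: originally 5_D, 5_E; after sorting 5_D, 5_E -> order preserved
Equal keys were reordered, so Quick Sort is not stable: partition swaps elements across long distances and can reorder equal keys. (One such input is enough; an unstable sort may happen to preserve order on other inputs, but it gives no guarantee.)
Answer: Not stable


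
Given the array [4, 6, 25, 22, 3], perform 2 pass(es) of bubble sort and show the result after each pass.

After pass 1: [4, 6, 22, 3, 25] (2 swaps)
After pass 2: [4, 6, 3, 22, 25] (1 swaps)
Total swaps: 3


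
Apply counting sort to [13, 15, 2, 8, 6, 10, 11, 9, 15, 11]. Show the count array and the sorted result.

Count array: [0, 0, 1, 0, 0, 0, 1, 0, 1, 1, 1, 2, 0, 1, 0, 2]
(count[i] = number of elements equal to i)
Cumulative count: [0, 0, 1, 1, 1, 1, 2, 2, 3, 4, 5, 7, 7, 8, 8, 10]
Sorted: [2, 6, 8, 9, 10, 11, 11, 13, 15, 15]


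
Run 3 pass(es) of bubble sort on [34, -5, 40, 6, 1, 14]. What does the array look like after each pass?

After pass 1: [-5, 34, 6, 1, 14, 40] (4 swaps)
After pass 2: [-5, 6, 1, 14, 34, 40] (3 swaps)
After pass 3: [-5, 1, 6, 14, 34, 40] (1 swaps)
Total swaps: 8


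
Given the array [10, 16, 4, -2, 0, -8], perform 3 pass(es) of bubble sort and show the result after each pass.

After pass 1: [10, 4, -2, 0, -8, 16] (4 swaps)
After pass 2: [4, -2, 0, -8, 10, 16] (4 swaps)
After pass 3: [-2, 0, -8, 4, 10, 16] (3 swaps)
Total swaps: 11


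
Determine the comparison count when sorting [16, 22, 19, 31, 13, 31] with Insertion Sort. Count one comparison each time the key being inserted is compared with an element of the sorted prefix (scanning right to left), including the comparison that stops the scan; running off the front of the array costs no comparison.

Insert 22: 16 <= 22 (stop) = 1 comparison(s) -> [16, 22, 19, 31, 13, 31]
Insert 19: 22 > 19 (shift), 16 <= 19 (stop) = 2 comparison(s) -> [16, 19, 22, 31, 13, 31]
Insert 31: 22 <= 31 (stop) = 1 comparison(s) -> [16, 19, 22, 31, 13, 31]
Insert 13: 31 > 13 (shift), 22 > 13 (shift), 19 > 13 (shift), 16 > 13 (shift), reached front = 4 comparison(s) -> [13, 16, 19, 22, 31, 31]
Insert 31: 31 <= 31 (stop) = 1 comparison(s) -> [13, 16, 19, 22, 31, 31]
Total comparisons: 1 + 2 + 1 + 4 + 1 = 9


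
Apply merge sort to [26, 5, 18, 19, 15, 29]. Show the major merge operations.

Divide and conquer:
  Merge [5] + [18] -> [5, 18]
  Merge [26] + [5, 18] -> [5, 18, 26]
  Merge [15] + [29] -> [15, 29]
  Merge [19] + [15, 29] -> [15, 19, 29]
  Merge [5, 18, 26] + [15, 19, 29] -> [5, 15, 18, 19, 26, 29]


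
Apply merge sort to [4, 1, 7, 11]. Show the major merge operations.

Divide and conquer:
  Merge [4] + [1] -> [1, 4]
  Merge [7] + [11] -> [7, 11]
  Merge [1, 4] + [7, 11] -> [1, 4, 7, 11]


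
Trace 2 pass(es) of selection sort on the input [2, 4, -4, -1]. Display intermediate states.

Pass 1: Select minimum -4 at index 2, swap -> [-4, 4, 2, -1]
Pass 2: Select minimum -1 at index 3, swap -> [-4, -1, 2, 4]


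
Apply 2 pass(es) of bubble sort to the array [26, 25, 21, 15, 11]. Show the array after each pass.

After pass 1: [25, 21, 15, 11, 26] (4 swaps)
After pass 2: [21, 15, 11, 25, 26] (3 swaps)
Total swaps: 7


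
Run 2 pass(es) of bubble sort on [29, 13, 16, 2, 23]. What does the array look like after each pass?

After pass 1: [13, 16, 2, 23, 29] (4 swaps)
After pass 2: [13, 2, 16, 23, 29] (1 swaps)
Total swaps: 5


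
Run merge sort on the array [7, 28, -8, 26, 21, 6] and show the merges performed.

Divide and conquer:
  Merge [28] + [-8] -> [-8, 28]
  Merge [7] + [-8, 28] -> [-8, 7, 28]
  Merge [21] + [6] -> [6, 21]
  Merge [26] + [6, 21] -> [6, 21, 26]
  Merge [-8, 7, 28] + [6, 21, 26] -> [-8, 6, 7, 21, 26, 28]


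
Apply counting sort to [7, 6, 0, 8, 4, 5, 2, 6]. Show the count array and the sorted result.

Count array: [1, 0, 1, 0, 1, 1, 2, 1, 1]
(count[i] = number of elements equal to i)
Cumulative count: [1, 1, 2, 2, 3, 4, 6, 7, 8]
Sorted: [0, 2, 4, 5, 6, 6, 7, 8]


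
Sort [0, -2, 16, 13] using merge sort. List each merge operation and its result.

Divide and conquer:
  Merge [0] + [-2] -> [-2, 0]
  Merge [16] + [13] -> [13, 16]
  Merge [-2, 0] + [13, 16] -> [-2, 0, 13, 16]


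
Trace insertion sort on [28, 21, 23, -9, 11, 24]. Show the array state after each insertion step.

First element 28 is already 'sorted'
Insert 21: shifted 1 elements -> [21, 28, 23, -9, 11, 24]
Insert 23: shifted 1 elements -> [21, 23, 28, -9, 11, 24]
Insert -9: shifted 3 elements -> [-9, 21, 23, 28, 11, 24]
Insert 11: shifted 3 elements -> [-9, 11, 21, 23, 28, 24]
Insert 24: shifted 1 elements -> [-9, 11, 21, 23, 24, 28]


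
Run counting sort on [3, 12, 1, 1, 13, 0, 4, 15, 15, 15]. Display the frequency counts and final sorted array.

Count array: [1, 2, 0, 1, 1, 0, 0, 0, 0, 0, 0, 0, 1, 1, 0, 3]
(count[i] = number of elements equal to i)
Cumulative count: [1, 3, 3, 4, 5, 5, 5, 5, 5, 5, 5, 5, 6, 7, 7, 10]
Sorted: [0, 1, 1, 3, 4, 12, 13, 15, 15, 15]


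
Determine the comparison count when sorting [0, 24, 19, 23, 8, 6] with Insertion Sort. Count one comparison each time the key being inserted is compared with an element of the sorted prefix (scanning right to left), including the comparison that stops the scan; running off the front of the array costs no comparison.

Insert 24: 0 <= 24 (stop) = 1 comparison(s) -> [0, 24, 19, 23, 8, 6]
Insert 19: 24 > 19 (shift), 0 <= 19 (stop) = 2 comparison(s) -> [0, 19, 24, 23, 8, 6]
Insert 23: 24 > 23 (shift), 19 <= 23 (stop) = 2 comparison(s) -> [0, 19, 23, 24, 8, 6]
Insert 8: 24 > 8 (shift), 23 > 8 (shift), 19 > 8 (shift), 0 <= 8 (stop) = 4 comparison(s) -> [0, 8, 19, 23, 24, 6]
Insert 6: 24 > 6 (shift), 23 > 6 (shift), 19 > 6 (shift), 8 > 6 (shift), 0 <= 6 (stop) = 5 comparison(s) -> [0, 6, 8, 19, 23, 24]
Total comparisons: 1 + 2 + 2 + 4 + 5 = 14


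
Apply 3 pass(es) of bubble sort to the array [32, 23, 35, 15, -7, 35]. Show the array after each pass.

After pass 1: [23, 32, 15, -7, 35, 35] (3 swaps)
After pass 2: [23, 15, -7, 32, 35, 35] (2 swaps)
After pass 3: [15, -7, 23, 32, 35, 35] (2 swaps)
Total swaps: 7


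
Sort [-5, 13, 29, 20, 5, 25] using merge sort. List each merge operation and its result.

Divide and conquer:
  Merge [13] + [29] -> [13, 29]
  Merge [-5] + [13, 29] -> [-5, 13, 29]
  Merge [5] + [25] -> [5, 25]
  Merge [20] + [5, 25] -> [5, 20, 25]
  Merge [-5, 13, 29] + [5, 20, 25] -> [-5, 5, 13, 20, 25, 29]


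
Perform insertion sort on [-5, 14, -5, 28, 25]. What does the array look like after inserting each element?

First element -5 is already 'sorted'
Insert 14: shifted 0 elements -> [-5, 14, -5, 28, 25]
Insert -5: shifted 1 elements -> [-5, -5, 14, 28, 25]
Insert 28: shifted 0 elements -> [-5, -5, 14, 28, 25]
Insert 25: shifted 1 elements -> [-5, -5, 14, 25, 28]


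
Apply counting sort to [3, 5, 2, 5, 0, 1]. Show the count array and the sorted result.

Count array: [1, 1, 1, 1, 0, 2]
(count[i] = number of elements equal to i)
Cumulative count: [1, 2, 3, 4, 4, 6]
Sorted: [0, 1, 2, 3, 5, 5]


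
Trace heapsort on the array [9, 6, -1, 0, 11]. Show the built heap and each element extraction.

Build heap: [11, 9, -1, 0, 6]
Extract 11: [9, 6, -1, 0, 11]
Extract 9: [6, 0, -1, 9, 11]
Extract 6: [0, -1, 6, 9, 11]
Extract 0: [-1, 0, 6, 9, 11]


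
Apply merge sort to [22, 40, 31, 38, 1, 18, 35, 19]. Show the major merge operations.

Divide and conquer:
  Merge [22] + [40] -> [22, 40]
  Merge [31] + [38] -> [31, 38]
  Merge [22, 40] + [31, 38] -> [22, 31, 38, 40]
  Merge [1] + [18] -> [1, 18]
  Merge [35] + [19] -> [19, 35]
  Merge [1, 18] + [19, 35] -> [1, 18, 19, 35]
  Merge [22, 31, 38, 40] + [1, 18, 19, 35] -> [1, 18, 19, 22, 31, 35, 38, 40]


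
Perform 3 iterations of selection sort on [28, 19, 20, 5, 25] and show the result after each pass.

Pass 1: Select minimum 5 at index 3, swap -> [5, 19, 20, 28, 25]
Pass 2: Select minimum 19 at index 1, swap -> [5, 19, 20, 28, 25]
Pass 3: Select minimum 20 at index 2, swap -> [5, 19, 20, 28, 25]


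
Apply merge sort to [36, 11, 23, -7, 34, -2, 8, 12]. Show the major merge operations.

Divide and conquer:
  Merge [36] + [11] -> [11, 36]
  Merge [23] + [-7] -> [-7, 23]
  Merge [11, 36] + [-7, 23] -> [-7, 11, 23, 36]
  Merge [34] + [-2] -> [-2, 34]
  Merge [8] + [12] -> [8, 12]
  Merge [-2, 34] + [8, 12] -> [-2, 8, 12, 34]
  Merge [-7, 11, 23, 36] + [-2, 8, 12, 34] -> [-7, -2, 8, 11, 12, 23, 34, 36]


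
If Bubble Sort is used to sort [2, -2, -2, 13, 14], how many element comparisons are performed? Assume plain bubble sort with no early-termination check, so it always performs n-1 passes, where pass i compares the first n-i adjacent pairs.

Pass 1: compare adjacent pairs (0,1)..(3,4) = 4 comparison(s), 2 swap(s) -> [-2, -2, 2, 13, 14]
Pass 2: compare adjacent pairs (0,1)..(2,3) = 3 comparison(s), 0 swap(s) -> [-2, -2, 2, 13, 14]
Pass 3: compare adjacent pairs (0,1)..(1,2) = 2 comparison(s), 0 swap(s) -> [-2, -2, 2, 13, 14]
Pass 4: compare adjacent pairs (0,1)..(0,1) = 1 comparison(s), 0 swap(s) -> [-2, -2, 2, 13, 14]
Total comparisons: 4 + 3 + 2 + 1 = 10


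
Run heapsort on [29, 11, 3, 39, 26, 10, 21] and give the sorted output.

Build heap: [39, 29, 21, 11, 26, 10, 3]
Extract 39: [29, 26, 21, 11, 3, 10, 39]
Extract 29: [26, 11, 21, 10, 3, 29, 39]
Extract 26: [21, 11, 3, 10, 26, 29, 39]
Extract 21: [11, 10, 3, 21, 26, 29, 39]
Extract 11: [10, 3, 11, 21, 26, 29, 39]
Extract 10: [3, 10, 11, 21, 26, 29, 39]


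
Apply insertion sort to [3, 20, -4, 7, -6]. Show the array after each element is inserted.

First element 3 is already 'sorted'
Insert 20: shifted 0 elements -> [3, 20, -4, 7, -6]
Insert -4: shifted 2 elements -> [-4, 3, 20, 7, -6]
Insert 7: shifted 1 elements -> [-4, 3, 7, 20, -6]
Insert -6: shifted 4 elements -> [-6, -4, 3, 7, 20]


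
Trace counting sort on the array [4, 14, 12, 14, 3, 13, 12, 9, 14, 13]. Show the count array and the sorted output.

Count array: [0, 0, 0, 1, 1, 0, 0, 0, 0, 1, 0, 0, 2, 2, 3]
(count[i] = number of elements equal to i)
Cumulative count: [0, 0, 0, 1, 2, 2, 2, 2, 2, 3, 3, 3, 5, 7, 10]
Sorted: [3, 4, 9, 12, 12, 13, 13, 14, 14, 14]


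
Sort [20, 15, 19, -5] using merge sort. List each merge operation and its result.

Divide and conquer:
  Merge [20] + [15] -> [15, 20]
  Merge [19] + [-5] -> [-5, 19]
  Merge [15, 20] + [-5, 19] -> [-5, 15, 19, 20]


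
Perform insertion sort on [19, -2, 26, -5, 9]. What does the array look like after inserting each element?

First element 19 is already 'sorted'
Insert -2: shifted 1 elements -> [-2, 19, 26, -5, 9]
Insert 26: shifted 0 elements -> [-2, 19, 26, -5, 9]
Insert -5: shifted 3 elements -> [-5, -2, 19, 26, 9]
Insert 9: shifted 2 elements -> [-5, -2, 9, 19, 26]


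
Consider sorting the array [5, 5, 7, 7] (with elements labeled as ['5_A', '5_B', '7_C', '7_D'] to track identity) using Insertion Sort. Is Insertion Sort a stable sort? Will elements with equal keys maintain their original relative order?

Trace Insertion Sort on the labeled array (the key is the number; the letter only tracks identity):
  Insert 5_B at index 1: [5_A, 5_B, 7_C, 7_D]
  Insert 7_C at index 2: [5_A, 5_B, 7_C, 7_D]
  Insert 7_D at index 3: [5_A, 5_B, 7_C, 7_D]
Final order: [5_A, 5_B, 7_C, 7_D]
Equal keys:
  value 5: originally 5_A, 5_B; after sorting 5_A, 5_B -> order preserved
  value 7: originally 7_C, 7_D; after sorting 7_C, 7_D -> order preserved
All equal keys kept their original relative order. Insertion Sort is stable: elements are shifted only while they are strictly greater than the key, so a key is inserted after any equal elements already placed.
Answer: Stable


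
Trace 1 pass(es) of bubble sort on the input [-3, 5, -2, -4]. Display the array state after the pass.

After pass 1: [-3, -2, -4, 5] (2 swaps)
Total swaps: 2


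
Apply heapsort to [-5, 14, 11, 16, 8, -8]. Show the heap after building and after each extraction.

Build heap: [16, 14, 11, -5, 8, -8]
Extract 16: [14, 8, 11, -5, -8, 16]
Extract 14: [11, 8, -8, -5, 14, 16]
Extract 11: [8, -5, -8, 11, 14, 16]
Extract 8: [-5, -8, 8, 11, 14, 16]
Extract -5: [-8, -5, 8, 11, 14, 16]


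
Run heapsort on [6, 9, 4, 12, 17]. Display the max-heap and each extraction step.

Build heap: [17, 12, 4, 6, 9]
Extract 17: [12, 9, 4, 6, 17]
Extract 12: [9, 6, 4, 12, 17]
Extract 9: [6, 4, 9, 12, 17]
Extract 6: [4, 6, 9, 12, 17]


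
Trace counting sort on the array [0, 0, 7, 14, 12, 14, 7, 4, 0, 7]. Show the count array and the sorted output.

Count array: [3, 0, 0, 0, 1, 0, 0, 3, 0, 0, 0, 0, 1, 0, 2]
(count[i] = number of elements equal to i)
Cumulative count: [3, 3, 3, 3, 4, 4, 4, 7, 7, 7, 7, 7, 8, 8, 10]
Sorted: [0, 0, 0, 4, 7, 7, 7, 12, 14, 14]


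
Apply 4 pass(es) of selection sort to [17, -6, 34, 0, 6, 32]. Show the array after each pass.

Pass 1: Select minimum -6 at index 1, swap -> [-6, 17, 34, 0, 6, 32]
Pass 2: Select minimum 0 at index 3, swap -> [-6, 0, 34, 17, 6, 32]
Pass 3: Select minimum 6 at index 4, swap -> [-6, 0, 6, 17, 34, 32]
Pass 4: Select minimum 17 at index 3, swap -> [-6, 0, 6, 17, 34, 32]


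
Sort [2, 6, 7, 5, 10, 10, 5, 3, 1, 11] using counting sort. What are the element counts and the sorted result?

Count array: [0, 1, 1, 1, 0, 2, 1, 1, 0, 0, 2, 1]
(count[i] = number of elements equal to i)
Cumulative count: [0, 1, 2, 3, 3, 5, 6, 7, 7, 7, 9, 10]
Sorted: [1, 2, 3, 5, 5, 6, 7, 10, 10, 11]


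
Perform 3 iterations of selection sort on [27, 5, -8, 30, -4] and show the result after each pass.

Pass 1: Select minimum -8 at index 2, swap -> [-8, 5, 27, 30, -4]
Pass 2: Select minimum -4 at index 4, swap -> [-8, -4, 27, 30, 5]
Pass 3: Select minimum 5 at index 4, swap -> [-8, -4, 5, 30, 27]


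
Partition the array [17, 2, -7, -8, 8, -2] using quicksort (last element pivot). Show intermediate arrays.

Partition 1: pivot=-2 at index 2 -> [-7, -8, -2, 2, 8, 17]
Partition 2: pivot=-8 at index 0 -> [-8, -7, -2, 2, 8, 17]
Partition 3: pivot=17 at index 5 -> [-8, -7, -2, 2, 8, 17]
Partition 4: pivot=8 at index 4 -> [-8, -7, -2, 2, 8, 17]


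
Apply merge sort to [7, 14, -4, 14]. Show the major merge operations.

Divide and conquer:
  Merge [7] + [14] -> [7, 14]
  Merge [-4] + [14] -> [-4, 14]
  Merge [7, 14] + [-4, 14] -> [-4, 7, 14, 14]


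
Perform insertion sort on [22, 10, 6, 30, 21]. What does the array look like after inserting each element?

First element 22 is already 'sorted'
Insert 10: shifted 1 elements -> [10, 22, 6, 30, 21]
Insert 6: shifted 2 elements -> [6, 10, 22, 30, 21]
Insert 30: shifted 0 elements -> [6, 10, 22, 30, 21]
Insert 21: shifted 2 elements -> [6, 10, 21, 22, 30]


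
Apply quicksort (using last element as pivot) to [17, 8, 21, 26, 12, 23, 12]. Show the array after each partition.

Partition 1: pivot=12 at index 2 -> [8, 12, 12, 26, 17, 23, 21]
Partition 2: pivot=12 at index 1 -> [8, 12, 12, 26, 17, 23, 21]
Partition 3: pivot=21 at index 4 -> [8, 12, 12, 17, 21, 23, 26]
Partition 4: pivot=26 at index 6 -> [8, 12, 12, 17, 21, 23, 26]


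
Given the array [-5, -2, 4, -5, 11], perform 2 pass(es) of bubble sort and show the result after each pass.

After pass 1: [-5, -2, -5, 4, 11] (1 swaps)
After pass 2: [-5, -5, -2, 4, 11] (1 swaps)
Total swaps: 2


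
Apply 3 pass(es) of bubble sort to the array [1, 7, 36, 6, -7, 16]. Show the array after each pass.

After pass 1: [1, 7, 6, -7, 16, 36] (3 swaps)
After pass 2: [1, 6, -7, 7, 16, 36] (2 swaps)
After pass 3: [1, -7, 6, 7, 16, 36] (1 swaps)
Total swaps: 6


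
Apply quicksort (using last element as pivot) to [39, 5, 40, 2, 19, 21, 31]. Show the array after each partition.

Partition 1: pivot=31 at index 4 -> [5, 2, 19, 21, 31, 39, 40]
Partition 2: pivot=21 at index 3 -> [5, 2, 19, 21, 31, 39, 40]
Partition 3: pivot=19 at index 2 -> [5, 2, 19, 21, 31, 39, 40]
Partition 4: pivot=2 at index 0 -> [2, 5, 19, 21, 31, 39, 40]
Partition 5: pivot=40 at index 6 -> [2, 5, 19, 21, 31, 39, 40]


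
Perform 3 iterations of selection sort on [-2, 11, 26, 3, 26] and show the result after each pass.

Pass 1: Select minimum -2 at index 0, swap -> [-2, 11, 26, 3, 26]
Pass 2: Select minimum 3 at index 3, swap -> [-2, 3, 26, 11, 26]
Pass 3: Select minimum 11 at index 3, swap -> [-2, 3, 11, 26, 26]


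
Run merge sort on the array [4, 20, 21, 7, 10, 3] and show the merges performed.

Divide and conquer:
  Merge [20] + [21] -> [20, 21]
  Merge [4] + [20, 21] -> [4, 20, 21]
  Merge [10] + [3] -> [3, 10]
  Merge [7] + [3, 10] -> [3, 7, 10]
  Merge [4, 20, 21] + [3, 7, 10] -> [3, 4, 7, 10, 20, 21]


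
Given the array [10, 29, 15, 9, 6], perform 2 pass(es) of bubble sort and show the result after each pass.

After pass 1: [10, 15, 9, 6, 29] (3 swaps)
After pass 2: [10, 9, 6, 15, 29] (2 swaps)
Total swaps: 5


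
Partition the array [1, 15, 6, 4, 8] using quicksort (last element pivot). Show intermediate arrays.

Partition 1: pivot=8 at index 3 -> [1, 6, 4, 8, 15]
Partition 2: pivot=4 at index 1 -> [1, 4, 6, 8, 15]


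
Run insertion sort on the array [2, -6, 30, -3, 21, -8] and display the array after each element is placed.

First element 2 is already 'sorted'
Insert -6: shifted 1 elements -> [-6, 2, 30, -3, 21, -8]
Insert 30: shifted 0 elements -> [-6, 2, 30, -3, 21, -8]
Insert -3: shifted 2 elements -> [-6, -3, 2, 30, 21, -8]
Insert 21: shifted 1 elements -> [-6, -3, 2, 21, 30, -8]
Insert -8: shifted 5 elements -> [-8, -6, -3, 2, 21, 30]


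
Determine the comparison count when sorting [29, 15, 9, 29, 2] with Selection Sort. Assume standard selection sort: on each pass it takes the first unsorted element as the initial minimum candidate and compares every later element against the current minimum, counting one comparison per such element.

Pass 1: scan indices 1..4 for the minimum = 4 comparison(s); min is 2, place at index 0 -> [2, 15, 9, 29, 29]
Pass 2: scan indices 2..4 for the minimum = 3 comparison(s); min is 9, place at index 1 -> [2, 9, 15, 29, 29]
Pass 3: scan indices 3..4 for the minimum = 2 comparison(s); min is 15, place at index 2 -> [2, 9, 15, 29, 29]
Pass 4: scan indices 4..4 for the minimum = 1 comparison(s); min is 29, place at index 3 -> [2, 9, 15, 29, 29]
Selection sort always scans the whole unsorted suffix, so the count is (n-1) + (n-2) + ... + 1 = n(n-1)/2 = 5*4/2 = 10 regardless of the input order.
Total comparisons: 4 + 3 + 2 + 1 = 10


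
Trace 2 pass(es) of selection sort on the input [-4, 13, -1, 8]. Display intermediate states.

Pass 1: Select minimum -4 at index 0, swap -> [-4, 13, -1, 8]
Pass 2: Select minimum -1 at index 2, swap -> [-4, -1, 13, 8]


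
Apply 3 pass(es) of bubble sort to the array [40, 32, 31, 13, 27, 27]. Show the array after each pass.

After pass 1: [32, 31, 13, 27, 27, 40] (5 swaps)
After pass 2: [31, 13, 27, 27, 32, 40] (4 swaps)
After pass 3: [13, 27, 27, 31, 32, 40] (3 swaps)
Total swaps: 12


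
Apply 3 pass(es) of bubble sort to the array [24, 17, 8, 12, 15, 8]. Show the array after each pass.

After pass 1: [17, 8, 12, 15, 8, 24] (5 swaps)
After pass 2: [8, 12, 15, 8, 17, 24] (4 swaps)
After pass 3: [8, 12, 8, 15, 17, 24] (1 swaps)
Total swaps: 10


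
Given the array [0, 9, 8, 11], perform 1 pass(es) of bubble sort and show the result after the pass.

After pass 1: [0, 8, 9, 11] (1 swaps)
Total swaps: 1


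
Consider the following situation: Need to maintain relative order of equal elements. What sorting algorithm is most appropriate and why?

Best choice: Merge sort or Insertion sort
Reason: Both are stable; quicksort and heapsort are not stable


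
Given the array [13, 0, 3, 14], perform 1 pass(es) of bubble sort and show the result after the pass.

After pass 1: [0, 3, 13, 14] (2 swaps)
Total swaps: 2


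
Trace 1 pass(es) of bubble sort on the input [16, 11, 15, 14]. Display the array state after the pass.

After pass 1: [11, 15, 14, 16] (3 swaps)
Total swaps: 3


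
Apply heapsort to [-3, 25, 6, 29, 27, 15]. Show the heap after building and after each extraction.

Build heap: [29, 27, 15, 25, -3, 6]
Extract 29: [27, 25, 15, 6, -3, 29]
Extract 27: [25, 6, 15, -3, 27, 29]
Extract 25: [15, 6, -3, 25, 27, 29]
Extract 15: [6, -3, 15, 25, 27, 29]
Extract 6: [-3, 6, 15, 25, 27, 29]


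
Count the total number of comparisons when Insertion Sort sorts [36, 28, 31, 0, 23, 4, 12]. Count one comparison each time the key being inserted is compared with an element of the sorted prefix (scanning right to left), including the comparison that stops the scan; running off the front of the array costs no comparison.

Insert 28: 36 > 28 (shift), reached front = 1 comparison(s) -> [28, 36, 31, 0, 23, 4, 12]
Insert 31: 36 > 31 (shift), 28 <= 31 (stop) = 2 comparison(s) -> [28, 31, 36, 0, 23, 4, 12]
Insert 0: 36 > 0 (shift), 31 > 0 (shift), 28 > 0 (shift), reached front = 3 comparison(s) -> [0, 28, 31, 36, 23, 4, 12]
Insert 23: 36 > 23 (shift), 31 > 23 (shift), 28 > 23 (shift), 0 <= 23 (stop) = 4 comparison(s) -> [0, 23, 28, 31, 36, 4, 12]
Insert 4: 36 > 4 (shift), 31 > 4 (shift), 28 > 4 (shift), 23 > 4 (shift), 0 <= 4 (stop) = 5 comparison(s) -> [0, 4, 23, 28, 31, 36, 12]
Insert 12: 36 > 12 (shift), 31 > 12 (shift), 28 > 12 (shift), 23 > 12 (shift), 4 <= 12 (stop) = 5 comparison(s) -> [0, 4, 12, 23, 28, 31, 36]
Total comparisons: 1 + 2 + 3 + 4 + 5 + 5 = 20


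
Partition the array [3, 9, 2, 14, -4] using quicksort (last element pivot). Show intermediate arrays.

Partition 1: pivot=-4 at index 0 -> [-4, 9, 2, 14, 3]
Partition 2: pivot=3 at index 2 -> [-4, 2, 3, 14, 9]
Partition 3: pivot=9 at index 3 -> [-4, 2, 3, 9, 14]


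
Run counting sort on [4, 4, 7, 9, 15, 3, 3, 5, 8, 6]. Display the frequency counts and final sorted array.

Count array: [0, 0, 0, 2, 2, 1, 1, 1, 1, 1, 0, 0, 0, 0, 0, 1]
(count[i] = number of elements equal to i)
Cumulative count: [0, 0, 0, 2, 4, 5, 6, 7, 8, 9, 9, 9, 9, 9, 9, 10]
Sorted: [3, 3, 4, 4, 5, 6, 7, 8, 9, 15]


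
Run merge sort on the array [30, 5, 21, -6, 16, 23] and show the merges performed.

Divide and conquer:
  Merge [5] + [21] -> [5, 21]
  Merge [30] + [5, 21] -> [5, 21, 30]
  Merge [16] + [23] -> [16, 23]
  Merge [-6] + [16, 23] -> [-6, 16, 23]
  Merge [5, 21, 30] + [-6, 16, 23] -> [-6, 5, 16, 21, 23, 30]


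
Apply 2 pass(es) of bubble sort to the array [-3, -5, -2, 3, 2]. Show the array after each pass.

After pass 1: [-5, -3, -2, 2, 3] (2 swaps)
After pass 2: [-5, -3, -2, 2, 3] (0 swaps)
Total swaps: 2


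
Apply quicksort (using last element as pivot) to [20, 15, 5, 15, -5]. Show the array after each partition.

Partition 1: pivot=-5 at index 0 -> [-5, 15, 5, 15, 20]
Partition 2: pivot=20 at index 4 -> [-5, 15, 5, 15, 20]
Partition 3: pivot=15 at index 3 -> [-5, 15, 5, 15, 20]
Partition 4: pivot=5 at index 1 -> [-5, 5, 15, 15, 20]


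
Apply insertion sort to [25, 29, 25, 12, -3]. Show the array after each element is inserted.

First element 25 is already 'sorted'
Insert 29: shifted 0 elements -> [25, 29, 25, 12, -3]
Insert 25: shifted 1 elements -> [25, 25, 29, 12, -3]
Insert 12: shifted 3 elements -> [12, 25, 25, 29, -3]
Insert -3: shifted 4 elements -> [-3, 12, 25, 25, 29]


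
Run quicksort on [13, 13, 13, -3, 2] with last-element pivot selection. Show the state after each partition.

Partition 1: pivot=2 at index 1 -> [-3, 2, 13, 13, 13]
Partition 2: pivot=13 at index 4 -> [-3, 2, 13, 13, 13]
Partition 3: pivot=13 at index 3 -> [-3, 2, 13, 13, 13]


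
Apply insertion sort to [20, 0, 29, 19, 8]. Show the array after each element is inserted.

First element 20 is already 'sorted'
Insert 0: shifted 1 elements -> [0, 20, 29, 19, 8]
Insert 29: shifted 0 elements -> [0, 20, 29, 19, 8]
Insert 19: shifted 2 elements -> [0, 19, 20, 29, 8]
Insert 8: shifted 3 elements -> [0, 8, 19, 20, 29]


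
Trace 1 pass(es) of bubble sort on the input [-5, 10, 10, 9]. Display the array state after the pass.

After pass 1: [-5, 10, 9, 10] (1 swaps)
Total swaps: 1


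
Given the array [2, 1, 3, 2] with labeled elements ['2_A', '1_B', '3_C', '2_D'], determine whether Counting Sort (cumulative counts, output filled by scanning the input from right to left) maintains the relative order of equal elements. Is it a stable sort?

Trace Counting Sort on the labeled array (the key is the number; the letter only tracks identity):
  Counts for values 0..3: [0, 1, 2, 1]
  Cumulative counts: [0, 1, 3, 4]
  Scan right to left: place 2_D at output index 2
  Scan right to left: place 3_C at output index 3
  Scan right to left: place 1_B at output index 0
  Scan right to left: place 2_A at output index 1
  Output: [1_B, 2_A, 2_D, 3_C]
Equal keys:
  value 2: originally 2_A, 2_D; after sorting 2_A, 2_D -> order preserved
All equal keys kept their original relative order. Counting Sort is stable: scanning the input right to left with decreasing cumulative counts places later duplicates at later output positions.
Answer: Stable


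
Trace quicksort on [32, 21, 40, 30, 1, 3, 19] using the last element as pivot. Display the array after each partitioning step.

Partition 1: pivot=19 at index 2 -> [1, 3, 19, 30, 32, 21, 40]
Partition 2: pivot=3 at index 1 -> [1, 3, 19, 30, 32, 21, 40]
Partition 3: pivot=40 at index 6 -> [1, 3, 19, 30, 32, 21, 40]
Partition 4: pivot=21 at index 3 -> [1, 3, 19, 21, 32, 30, 40]
Partition 5: pivot=30 at index 4 -> [1, 3, 19, 21, 30, 32, 40]


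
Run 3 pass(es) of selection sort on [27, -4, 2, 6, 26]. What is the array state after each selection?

Pass 1: Select minimum -4 at index 1, swap -> [-4, 27, 2, 6, 26]
Pass 2: Select minimum 2 at index 2, swap -> [-4, 2, 27, 6, 26]
Pass 3: Select minimum 6 at index 3, swap -> [-4, 2, 6, 27, 26]


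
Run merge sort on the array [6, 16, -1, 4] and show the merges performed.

Divide and conquer:
  Merge [6] + [16] -> [6, 16]
  Merge [-1] + [4] -> [-1, 4]
  Merge [6, 16] + [-1, 4] -> [-1, 4, 6, 16]


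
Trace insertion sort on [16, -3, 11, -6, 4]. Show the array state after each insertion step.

First element 16 is already 'sorted'
Insert -3: shifted 1 elements -> [-3, 16, 11, -6, 4]
Insert 11: shifted 1 elements -> [-3, 11, 16, -6, 4]
Insert -6: shifted 3 elements -> [-6, -3, 11, 16, 4]
Insert 4: shifted 2 elements -> [-6, -3, 4, 11, 16]


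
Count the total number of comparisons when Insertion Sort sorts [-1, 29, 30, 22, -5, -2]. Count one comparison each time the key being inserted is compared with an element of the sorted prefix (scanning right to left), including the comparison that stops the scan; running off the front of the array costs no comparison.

Insert 29: -1 <= 29 (stop) = 1 comparison(s) -> [-1, 29, 30, 22, -5, -2]
Insert 30: 29 <= 30 (stop) = 1 comparison(s) -> [-1, 29, 30, 22, -5, -2]
Insert 22: 30 > 22 (shift), 29 > 22 (shift), -1 <= 22 (stop) = 3 comparison(s) -> [-1, 22, 29, 30, -5, -2]
Insert -5: 30 > -5 (shift), 29 > -5 (shift), 22 > -5 (shift), -1 > -5 (shift), reached front = 4 comparison(s) -> [-5, -1, 22, 29, 30, -2]
Insert -2: 30 > -2 (shift), 29 > -2 (shift), 22 > -2 (shift), -1 > -2 (shift), -5 <= -2 (stop) = 5 comparison(s) -> [-5, -2, -1, 22, 29, 30]
Total comparisons: 1 + 1 + 3 + 4 + 5 = 14


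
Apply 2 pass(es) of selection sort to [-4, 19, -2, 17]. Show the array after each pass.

Pass 1: Select minimum -4 at index 0, swap -> [-4, 19, -2, 17]
Pass 2: Select minimum -2 at index 2, swap -> [-4, -2, 19, 17]


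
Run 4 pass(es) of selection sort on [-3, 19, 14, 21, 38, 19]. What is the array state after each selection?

Pass 1: Select minimum -3 at index 0, swap -> [-3, 19, 14, 21, 38, 19]
Pass 2: Select minimum 14 at index 2, swap -> [-3, 14, 19, 21, 38, 19]
Pass 3: Select minimum 19 at index 2, swap -> [-3, 14, 19, 21, 38, 19]
Pass 4: Select minimum 19 at index 5, swap -> [-3, 14, 19, 19, 38, 21]


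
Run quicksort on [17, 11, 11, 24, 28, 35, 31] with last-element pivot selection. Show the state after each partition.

Partition 1: pivot=31 at index 5 -> [17, 11, 11, 24, 28, 31, 35]
Partition 2: pivot=28 at index 4 -> [17, 11, 11, 24, 28, 31, 35]
Partition 3: pivot=24 at index 3 -> [17, 11, 11, 24, 28, 31, 35]
Partition 4: pivot=11 at index 1 -> [11, 11, 17, 24, 28, 31, 35]


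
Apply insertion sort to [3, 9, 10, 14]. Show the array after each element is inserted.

First element 3 is already 'sorted'
Insert 9: shifted 0 elements -> [3, 9, 10, 14]
Insert 10: shifted 0 elements -> [3, 9, 10, 14]
Insert 14: shifted 0 elements -> [3, 9, 10, 14]


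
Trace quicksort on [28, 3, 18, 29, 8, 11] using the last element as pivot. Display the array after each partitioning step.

Partition 1: pivot=11 at index 2 -> [3, 8, 11, 29, 28, 18]
Partition 2: pivot=8 at index 1 -> [3, 8, 11, 29, 28, 18]
Partition 3: pivot=18 at index 3 -> [3, 8, 11, 18, 28, 29]
Partition 4: pivot=29 at index 5 -> [3, 8, 11, 18, 28, 29]


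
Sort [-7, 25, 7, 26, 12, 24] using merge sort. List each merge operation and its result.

Divide and conquer:
  Merge [25] + [7] -> [7, 25]
  Merge [-7] + [7, 25] -> [-7, 7, 25]
  Merge [12] + [24] -> [12, 24]
  Merge [26] + [12, 24] -> [12, 24, 26]
  Merge [-7, 7, 25] + [12, 24, 26] -> [-7, 7, 12, 24, 25, 26]


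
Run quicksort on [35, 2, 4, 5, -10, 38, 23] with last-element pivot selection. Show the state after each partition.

Partition 1: pivot=23 at index 4 -> [2, 4, 5, -10, 23, 38, 35]
Partition 2: pivot=-10 at index 0 -> [-10, 4, 5, 2, 23, 38, 35]
Partition 3: pivot=2 at index 1 -> [-10, 2, 5, 4, 23, 38, 35]
Partition 4: pivot=4 at index 2 -> [-10, 2, 4, 5, 23, 38, 35]
Partition 5: pivot=35 at index 5 -> [-10, 2, 4, 5, 23, 35, 38]


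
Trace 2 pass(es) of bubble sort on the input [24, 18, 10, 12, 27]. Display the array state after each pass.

After pass 1: [18, 10, 12, 24, 27] (3 swaps)
After pass 2: [10, 12, 18, 24, 27] (2 swaps)
Total swaps: 5


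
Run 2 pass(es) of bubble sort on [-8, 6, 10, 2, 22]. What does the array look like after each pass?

After pass 1: [-8, 6, 2, 10, 22] (1 swaps)
After pass 2: [-8, 2, 6, 10, 22] (1 swaps)
Total swaps: 2


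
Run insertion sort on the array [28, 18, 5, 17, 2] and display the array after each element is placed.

First element 28 is already 'sorted'
Insert 18: shifted 1 elements -> [18, 28, 5, 17, 2]
Insert 5: shifted 2 elements -> [5, 18, 28, 17, 2]
Insert 17: shifted 2 elements -> [5, 17, 18, 28, 2]
Insert 2: shifted 4 elements -> [2, 5, 17, 18, 28]


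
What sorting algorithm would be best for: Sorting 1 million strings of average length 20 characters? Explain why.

Best choice: MSD radix sort or Mergesort
Reason: MSD radix sort is a non-comparison sort that buckets the strings by successive character positions, running in time proportional to the total number of characters examined rather than O(n log n) string comparisons; mergesort is a stable O(n log n)-comparison alternative that works for arbitrary variable-length keys


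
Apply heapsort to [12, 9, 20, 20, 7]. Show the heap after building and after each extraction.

Build heap: [20, 12, 20, 9, 7]
Extract 20: [20, 12, 7, 9, 20]
Extract 20: [12, 9, 7, 20, 20]
Extract 12: [9, 7, 12, 20, 20]
Extract 9: [7, 9, 12, 20, 20]


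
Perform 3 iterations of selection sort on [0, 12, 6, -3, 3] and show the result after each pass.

Pass 1: Select minimum -3 at index 3, swap -> [-3, 12, 6, 0, 3]
Pass 2: Select minimum 0 at index 3, swap -> [-3, 0, 6, 12, 3]
Pass 3: Select minimum 3 at index 4, swap -> [-3, 0, 3, 12, 6]


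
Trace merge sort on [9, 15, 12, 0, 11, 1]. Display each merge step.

Divide and conquer:
  Merge [15] + [12] -> [12, 15]
  Merge [9] + [12, 15] -> [9, 12, 15]
  Merge [11] + [1] -> [1, 11]
  Merge [0] + [1, 11] -> [0, 1, 11]
  Merge [9, 12, 15] + [0, 1, 11] -> [0, 1, 9, 11, 12, 15]


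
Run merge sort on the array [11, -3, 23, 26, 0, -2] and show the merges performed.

Divide and conquer:
  Merge [-3] + [23] -> [-3, 23]
  Merge [11] + [-3, 23] -> [-3, 11, 23]
  Merge [0] + [-2] -> [-2, 0]
  Merge [26] + [-2, 0] -> [-2, 0, 26]
  Merge [-3, 11, 23] + [-2, 0, 26] -> [-3, -2, 0, 11, 23, 26]


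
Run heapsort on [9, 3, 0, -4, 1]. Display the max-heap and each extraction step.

Build heap: [9, 3, 0, -4, 1]
Extract 9: [3, 1, 0, -4, 9]
Extract 3: [1, -4, 0, 3, 9]
Extract 1: [0, -4, 1, 3, 9]
Extract 0: [-4, 0, 1, 3, 9]


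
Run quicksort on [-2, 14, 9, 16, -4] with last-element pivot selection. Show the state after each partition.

Partition 1: pivot=-4 at index 0 -> [-4, 14, 9, 16, -2]
Partition 2: pivot=-2 at index 1 -> [-4, -2, 9, 16, 14]
Partition 3: pivot=14 at index 3 -> [-4, -2, 9, 14, 16]


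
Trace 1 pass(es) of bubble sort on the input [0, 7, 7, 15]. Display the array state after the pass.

After pass 1: [0, 7, 7, 15] (0 swaps)
Total swaps: 0


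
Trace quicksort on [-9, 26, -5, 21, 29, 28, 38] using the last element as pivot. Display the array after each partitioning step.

Partition 1: pivot=38 at index 6 -> [-9, 26, -5, 21, 29, 28, 38]
Partition 2: pivot=28 at index 4 -> [-9, 26, -5, 21, 28, 29, 38]
Partition 3: pivot=21 at index 2 -> [-9, -5, 21, 26, 28, 29, 38]
Partition 4: pivot=-5 at index 1 -> [-9, -5, 21, 26, 28, 29, 38]


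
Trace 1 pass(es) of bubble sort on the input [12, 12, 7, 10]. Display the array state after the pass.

After pass 1: [12, 7, 10, 12] (2 swaps)
Total swaps: 2


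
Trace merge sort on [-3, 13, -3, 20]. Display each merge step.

Divide and conquer:
  Merge [-3] + [13] -> [-3, 13]
  Merge [-3] + [20] -> [-3, 20]
  Merge [-3, 13] + [-3, 20] -> [-3, -3, 13, 20]


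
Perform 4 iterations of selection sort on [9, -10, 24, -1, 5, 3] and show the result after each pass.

Pass 1: Select minimum -10 at index 1, swap -> [-10, 9, 24, -1, 5, 3]
Pass 2: Select minimum -1 at index 3, swap -> [-10, -1, 24, 9, 5, 3]
Pass 3: Select minimum 3 at index 5, swap -> [-10, -1, 3, 9, 5, 24]
Pass 4: Select minimum 5 at index 4, swap -> [-10, -1, 3, 5, 9, 24]


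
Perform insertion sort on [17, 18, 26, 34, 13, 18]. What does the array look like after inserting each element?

First element 17 is already 'sorted'
Insert 18: shifted 0 elements -> [17, 18, 26, 34, 13, 18]
Insert 26: shifted 0 elements -> [17, 18, 26, 34, 13, 18]
Insert 34: shifted 0 elements -> [17, 18, 26, 34, 13, 18]
Insert 13: shifted 4 elements -> [13, 17, 18, 26, 34, 18]
Insert 18: shifted 2 elements -> [13, 17, 18, 18, 26, 34]
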